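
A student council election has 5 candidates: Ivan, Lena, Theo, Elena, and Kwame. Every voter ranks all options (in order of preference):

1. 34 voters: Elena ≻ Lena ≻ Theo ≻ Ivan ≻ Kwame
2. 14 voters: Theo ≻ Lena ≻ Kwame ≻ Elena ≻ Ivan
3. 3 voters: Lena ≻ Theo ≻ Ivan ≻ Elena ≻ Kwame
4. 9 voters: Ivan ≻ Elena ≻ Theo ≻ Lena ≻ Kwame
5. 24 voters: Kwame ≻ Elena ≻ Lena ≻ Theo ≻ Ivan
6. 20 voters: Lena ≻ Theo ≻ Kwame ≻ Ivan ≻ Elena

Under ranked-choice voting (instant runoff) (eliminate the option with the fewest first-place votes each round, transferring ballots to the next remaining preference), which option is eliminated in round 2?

Theo

Round 1: Ivan 9, Lena 23, Theo 14, Elena 34, Kwame 24. Eliminate Ivan.
Round 2: Lena 23, Theo 14, Elena 43, Kwame 24. Eliminate Theo.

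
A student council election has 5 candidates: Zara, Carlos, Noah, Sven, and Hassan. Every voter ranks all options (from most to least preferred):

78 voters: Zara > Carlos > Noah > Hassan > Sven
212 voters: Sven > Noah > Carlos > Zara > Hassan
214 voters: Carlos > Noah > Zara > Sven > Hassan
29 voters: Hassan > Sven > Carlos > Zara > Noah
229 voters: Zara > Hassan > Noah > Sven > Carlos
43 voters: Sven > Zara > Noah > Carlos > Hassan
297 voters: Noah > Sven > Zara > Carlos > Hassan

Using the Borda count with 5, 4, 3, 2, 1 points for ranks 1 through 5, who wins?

Noah

Zara: 78·5 + 212·2 + 214·3 + 29·2 + 229·5 + 43·4 + 297·3 = 3722
Carlos: 78·4 + 212·3 + 214·5 + 29·3 + 229·1 + 43·2 + 297·2 = 3014
Noah: 78·3 + 212·4 + 214·4 + 29·1 + 229·3 + 43·3 + 297·5 = 4268
Sven: 78·1 + 212·5 + 214·2 + 29·4 + 229·2 + 43·5 + 297·4 = 3543
Hassan: 78·2 + 212·1 + 214·1 + 29·5 + 229·4 + 43·1 + 297·1 = 1983
Noah has the highest Borda score (4268).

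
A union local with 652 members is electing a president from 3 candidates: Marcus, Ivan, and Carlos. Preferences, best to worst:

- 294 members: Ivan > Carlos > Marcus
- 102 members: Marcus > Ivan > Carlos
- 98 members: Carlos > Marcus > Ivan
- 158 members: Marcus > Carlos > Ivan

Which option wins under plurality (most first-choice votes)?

Ivan

First-place votes: Marcus 260, Ivan 294, Carlos 98.
Ivan has the most first-place votes.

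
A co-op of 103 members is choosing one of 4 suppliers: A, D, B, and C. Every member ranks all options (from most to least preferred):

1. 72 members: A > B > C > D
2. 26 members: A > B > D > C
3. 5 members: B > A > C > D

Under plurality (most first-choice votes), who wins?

A

First-place votes: A 98, D 0, B 5, C 0.
A has the most first-place votes.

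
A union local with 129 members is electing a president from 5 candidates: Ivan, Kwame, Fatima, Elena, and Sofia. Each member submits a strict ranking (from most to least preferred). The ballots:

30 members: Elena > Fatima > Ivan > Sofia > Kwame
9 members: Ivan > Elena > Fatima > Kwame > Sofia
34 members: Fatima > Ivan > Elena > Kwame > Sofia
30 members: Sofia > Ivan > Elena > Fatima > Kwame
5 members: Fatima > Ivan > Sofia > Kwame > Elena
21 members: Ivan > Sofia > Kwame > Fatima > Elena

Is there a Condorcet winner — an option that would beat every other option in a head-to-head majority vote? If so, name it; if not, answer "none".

Checking pairwise contests:
Fatima beats Ivan 69–60.
Ivan beats Kwame 129–0.
Elena beats Fatima 69–60.
Ivan beats Elena 99–30.
Ivan beats Sofia 99–30.
Every option loses at least one head-to-head, so there is no Condorcet winner.

none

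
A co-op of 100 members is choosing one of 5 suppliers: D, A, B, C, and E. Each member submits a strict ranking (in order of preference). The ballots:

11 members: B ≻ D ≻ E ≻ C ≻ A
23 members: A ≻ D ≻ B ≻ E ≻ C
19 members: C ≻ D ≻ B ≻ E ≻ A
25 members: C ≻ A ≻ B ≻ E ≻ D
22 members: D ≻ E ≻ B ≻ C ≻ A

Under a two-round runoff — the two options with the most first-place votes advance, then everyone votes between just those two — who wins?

C

Round 1 first-place votes: D 22, A 23, B 11, C 44, E 0.
C and A advance.
Runoff: C is preferred to A by 77 voters; A by 23.
C wins the runoff.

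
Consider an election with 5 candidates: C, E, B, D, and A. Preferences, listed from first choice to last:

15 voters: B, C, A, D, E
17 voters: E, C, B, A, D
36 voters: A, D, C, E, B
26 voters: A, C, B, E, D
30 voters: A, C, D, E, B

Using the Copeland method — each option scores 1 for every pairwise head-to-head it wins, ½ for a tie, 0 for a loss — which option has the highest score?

C: beats E, B, and D; loses to A → score 3.
E: beats B; loses to C, D, and A → score 1.
B: loses to C, E, D, and A → score 0.
D: beats E and B; loses to C and A → score 2.
A: beats C, E, B, and D → score 4.
A has the best pairwise record.

A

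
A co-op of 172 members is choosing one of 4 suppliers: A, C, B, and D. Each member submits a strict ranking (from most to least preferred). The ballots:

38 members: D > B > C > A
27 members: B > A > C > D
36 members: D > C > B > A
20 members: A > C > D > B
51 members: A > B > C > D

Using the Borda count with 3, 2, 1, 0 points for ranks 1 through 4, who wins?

A: 38·0 + 27·2 + 36·0 + 20·3 + 51·3 = 267
C: 38·1 + 27·1 + 36·2 + 20·2 + 51·1 = 228
B: 38·2 + 27·3 + 36·1 + 20·0 + 51·2 = 295
D: 38·3 + 27·0 + 36·3 + 20·1 + 51·0 = 242
B has the highest Borda score (295).

B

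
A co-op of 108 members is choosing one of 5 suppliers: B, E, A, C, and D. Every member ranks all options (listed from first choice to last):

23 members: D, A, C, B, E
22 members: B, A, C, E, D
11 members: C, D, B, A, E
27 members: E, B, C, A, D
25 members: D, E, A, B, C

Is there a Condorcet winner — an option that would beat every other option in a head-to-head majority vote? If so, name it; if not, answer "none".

Checking pairwise contests:
D beats B 59–49.
B beats E 56–52.
B beats A 60–48.
B beats C 74–34.
C beats D 60–48.
Every option loses at least one head-to-head, so there is no Condorcet winner.

none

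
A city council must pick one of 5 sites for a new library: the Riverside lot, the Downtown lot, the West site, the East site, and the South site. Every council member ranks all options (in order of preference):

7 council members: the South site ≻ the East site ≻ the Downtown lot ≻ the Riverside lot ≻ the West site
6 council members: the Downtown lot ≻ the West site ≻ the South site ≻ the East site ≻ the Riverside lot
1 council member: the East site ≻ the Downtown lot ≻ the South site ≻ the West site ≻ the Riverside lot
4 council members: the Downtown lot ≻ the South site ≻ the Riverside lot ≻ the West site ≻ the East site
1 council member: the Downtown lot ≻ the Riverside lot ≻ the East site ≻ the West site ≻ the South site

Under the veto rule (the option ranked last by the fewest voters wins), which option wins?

the Downtown lot

Last-place votes: the Riverside lot 7, the Downtown lot 0, the West site 7, the East site 4, the South site 1.
the Downtown lot is ranked last by the fewest voters, so the Downtown lot wins.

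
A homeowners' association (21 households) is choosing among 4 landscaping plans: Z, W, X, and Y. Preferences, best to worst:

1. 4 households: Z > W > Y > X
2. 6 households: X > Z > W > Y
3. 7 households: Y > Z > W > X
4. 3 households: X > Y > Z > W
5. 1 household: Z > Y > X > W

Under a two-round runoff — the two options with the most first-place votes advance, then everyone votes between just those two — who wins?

Round 1 first-place votes: Z 5, W 0, X 9, Y 7.
X and Y advance.
Runoff: X is preferred to Y by 9 voters; Y by 12.
Y wins the runoff.

Y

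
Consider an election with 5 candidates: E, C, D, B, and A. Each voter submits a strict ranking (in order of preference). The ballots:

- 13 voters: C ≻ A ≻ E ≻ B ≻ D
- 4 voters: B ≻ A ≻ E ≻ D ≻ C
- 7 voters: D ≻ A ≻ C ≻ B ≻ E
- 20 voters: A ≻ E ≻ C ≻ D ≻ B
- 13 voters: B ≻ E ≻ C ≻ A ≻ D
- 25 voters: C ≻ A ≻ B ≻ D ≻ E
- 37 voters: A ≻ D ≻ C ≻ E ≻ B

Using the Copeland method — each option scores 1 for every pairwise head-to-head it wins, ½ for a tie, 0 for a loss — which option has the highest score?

A

E: beats B; loses to C, D, and A → score 1.
C: beats E, D, and B; loses to A → score 3.
D: beats E and B; loses to C and A → score 2.
B: loses to E, C, D, and A → score 0.
A: beats E, C, D, and B → score 4.
A has the best pairwise record.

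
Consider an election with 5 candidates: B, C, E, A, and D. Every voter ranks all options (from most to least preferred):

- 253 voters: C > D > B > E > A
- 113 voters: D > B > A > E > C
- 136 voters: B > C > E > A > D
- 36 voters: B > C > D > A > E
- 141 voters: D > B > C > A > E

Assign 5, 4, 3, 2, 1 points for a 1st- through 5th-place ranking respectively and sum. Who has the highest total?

B

B: 253·3 + 113·4 + 136·5 + 36·5 + 141·4 = 2635
C: 253·5 + 113·1 + 136·4 + 36·4 + 141·3 = 2489
E: 253·2 + 113·2 + 136·3 + 36·1 + 141·1 = 1317
A: 253·1 + 113·3 + 136·2 + 36·2 + 141·2 = 1218
D: 253·4 + 113·5 + 136·1 + 36·3 + 141·5 = 2526
B has the highest Borda score (2635).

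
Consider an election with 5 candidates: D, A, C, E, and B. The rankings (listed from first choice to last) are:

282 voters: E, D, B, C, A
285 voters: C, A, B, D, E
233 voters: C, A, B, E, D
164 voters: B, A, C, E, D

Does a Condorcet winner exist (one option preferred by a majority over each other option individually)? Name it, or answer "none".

C

C vs D: 682–282 for C.
C vs A: 800–164 for C.
C vs E: 682–282 for C.
C vs B: 518–446 for C.
C beats every other option head-to-head.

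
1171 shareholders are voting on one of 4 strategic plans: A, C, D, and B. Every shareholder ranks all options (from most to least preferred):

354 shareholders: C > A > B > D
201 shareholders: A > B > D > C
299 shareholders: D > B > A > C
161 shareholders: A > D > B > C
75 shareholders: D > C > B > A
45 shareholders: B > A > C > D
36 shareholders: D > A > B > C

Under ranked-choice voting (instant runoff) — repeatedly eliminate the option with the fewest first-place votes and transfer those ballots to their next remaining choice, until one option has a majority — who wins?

A

Round 1: A 362, C 354, D 410, B 45. Eliminate B.
Round 2: A 407, C 354, D 410. Eliminate C.
Round 3: A 761, D 410. A has a majority.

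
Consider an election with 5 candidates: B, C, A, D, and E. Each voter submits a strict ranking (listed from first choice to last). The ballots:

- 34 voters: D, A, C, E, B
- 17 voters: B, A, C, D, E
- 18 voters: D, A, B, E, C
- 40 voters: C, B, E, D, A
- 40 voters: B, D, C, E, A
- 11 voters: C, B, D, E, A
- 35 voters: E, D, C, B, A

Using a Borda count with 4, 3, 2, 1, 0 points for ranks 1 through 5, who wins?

B: 34·0 + 17·4 + 18·2 + 40·3 + 40·4 + 11·3 + 35·1 = 452
C: 34·2 + 17·2 + 18·0 + 40·4 + 40·2 + 11·4 + 35·2 = 456
A: 34·3 + 17·3 + 18·3 + 40·0 + 40·0 + 11·0 + 35·0 = 207
D: 34·4 + 17·1 + 18·4 + 40·1 + 40·3 + 11·2 + 35·3 = 512
E: 34·1 + 17·0 + 18·1 + 40·2 + 40·1 + 11·1 + 35·4 = 323
D has the highest Borda score (512).

D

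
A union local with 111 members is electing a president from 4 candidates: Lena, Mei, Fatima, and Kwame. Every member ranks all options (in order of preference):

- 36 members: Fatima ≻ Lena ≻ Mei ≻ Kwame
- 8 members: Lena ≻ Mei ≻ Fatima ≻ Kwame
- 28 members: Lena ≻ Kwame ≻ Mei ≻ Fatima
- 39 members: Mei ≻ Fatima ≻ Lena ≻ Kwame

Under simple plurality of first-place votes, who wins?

Mei

First-place votes: Lena 36, Mei 39, Fatima 36, Kwame 0.
Mei has the most first-place votes.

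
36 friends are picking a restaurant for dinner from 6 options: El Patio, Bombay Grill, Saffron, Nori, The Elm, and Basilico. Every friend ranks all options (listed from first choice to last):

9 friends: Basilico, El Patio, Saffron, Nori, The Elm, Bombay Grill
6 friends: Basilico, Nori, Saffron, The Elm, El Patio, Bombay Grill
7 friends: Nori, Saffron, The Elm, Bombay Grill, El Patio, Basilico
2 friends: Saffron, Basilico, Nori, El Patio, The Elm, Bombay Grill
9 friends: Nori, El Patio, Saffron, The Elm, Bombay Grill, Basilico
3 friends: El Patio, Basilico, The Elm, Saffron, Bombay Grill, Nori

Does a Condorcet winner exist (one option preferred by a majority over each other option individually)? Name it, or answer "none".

Checking pairwise contests:
Nori beats El Patio 24–12.
El Patio beats Bombay Grill 29–7.
El Patio beats Saffron 21–15.
Basilico beats Nori 20–16.
El Patio beats The Elm 23–13.
El Patio beats Basilico 19–17.
Every option loses at least one head-to-head, so there is no Condorcet winner.

none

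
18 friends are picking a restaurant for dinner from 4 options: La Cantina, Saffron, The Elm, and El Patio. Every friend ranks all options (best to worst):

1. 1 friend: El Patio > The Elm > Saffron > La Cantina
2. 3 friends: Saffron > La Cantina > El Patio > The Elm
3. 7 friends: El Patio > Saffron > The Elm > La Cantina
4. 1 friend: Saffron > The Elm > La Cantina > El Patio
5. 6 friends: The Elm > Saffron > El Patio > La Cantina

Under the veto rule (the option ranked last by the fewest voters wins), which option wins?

Saffron

Last-place votes: La Cantina 14, Saffron 0, The Elm 3, El Patio 1.
Saffron is ranked last by the fewest voters, so Saffron wins.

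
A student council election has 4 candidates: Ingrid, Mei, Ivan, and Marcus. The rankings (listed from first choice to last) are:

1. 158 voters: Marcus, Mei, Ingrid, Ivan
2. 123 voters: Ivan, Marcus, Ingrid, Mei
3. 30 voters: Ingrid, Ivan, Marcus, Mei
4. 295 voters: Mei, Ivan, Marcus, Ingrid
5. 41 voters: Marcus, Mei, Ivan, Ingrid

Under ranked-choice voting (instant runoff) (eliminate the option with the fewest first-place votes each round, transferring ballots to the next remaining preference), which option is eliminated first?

Ingrid

Round 1: Ingrid 30, Mei 295, Ivan 123, Marcus 199. Eliminate Ingrid.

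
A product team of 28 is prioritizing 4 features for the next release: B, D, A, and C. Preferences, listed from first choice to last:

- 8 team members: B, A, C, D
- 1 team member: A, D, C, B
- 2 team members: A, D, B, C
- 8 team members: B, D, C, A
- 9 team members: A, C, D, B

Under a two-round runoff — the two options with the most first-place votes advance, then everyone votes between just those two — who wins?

B

Round 1 first-place votes: B 16, D 0, A 12, C 0.
B and A advance.
Runoff: B is preferred to A by 16 voters; A by 12.
B wins the runoff.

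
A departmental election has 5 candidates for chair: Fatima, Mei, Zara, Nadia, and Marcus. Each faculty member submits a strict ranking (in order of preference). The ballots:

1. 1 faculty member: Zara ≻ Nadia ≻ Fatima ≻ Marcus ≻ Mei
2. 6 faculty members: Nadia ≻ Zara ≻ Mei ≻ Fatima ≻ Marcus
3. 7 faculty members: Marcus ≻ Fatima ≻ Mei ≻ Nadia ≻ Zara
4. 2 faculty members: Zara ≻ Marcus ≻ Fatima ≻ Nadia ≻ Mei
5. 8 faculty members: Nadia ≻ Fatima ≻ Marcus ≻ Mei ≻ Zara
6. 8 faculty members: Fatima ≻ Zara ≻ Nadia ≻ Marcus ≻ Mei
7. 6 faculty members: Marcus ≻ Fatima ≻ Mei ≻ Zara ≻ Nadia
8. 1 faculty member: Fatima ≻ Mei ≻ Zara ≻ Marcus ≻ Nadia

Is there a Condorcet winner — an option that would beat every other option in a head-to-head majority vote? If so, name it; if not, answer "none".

Fatima vs Mei: 33–6 for Fatima.
Fatima vs Zara: 30–9 for Fatima.
Fatima vs Nadia: 24–15 for Fatima.
Fatima vs Marcus: 24–15 for Fatima.
Fatima beats every other option head-to-head.

Fatima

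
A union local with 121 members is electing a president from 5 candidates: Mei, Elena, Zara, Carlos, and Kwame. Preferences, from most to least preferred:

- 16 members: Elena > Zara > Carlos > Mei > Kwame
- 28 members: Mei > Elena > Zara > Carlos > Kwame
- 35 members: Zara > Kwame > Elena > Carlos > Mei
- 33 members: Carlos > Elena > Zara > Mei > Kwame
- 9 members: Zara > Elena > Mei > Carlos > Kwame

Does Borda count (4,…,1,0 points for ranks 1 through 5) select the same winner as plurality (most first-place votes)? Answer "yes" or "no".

yes

Borda — scores: Mei 179, Elena 344, Zara 346, Carlos 236, Kwame 105. Winner: Zara.
Plurality — first-place votes: Mei 28, Elena 16, Zara 44, Carlos 33, Kwame 0. Winner: Zara.
The two methods agree.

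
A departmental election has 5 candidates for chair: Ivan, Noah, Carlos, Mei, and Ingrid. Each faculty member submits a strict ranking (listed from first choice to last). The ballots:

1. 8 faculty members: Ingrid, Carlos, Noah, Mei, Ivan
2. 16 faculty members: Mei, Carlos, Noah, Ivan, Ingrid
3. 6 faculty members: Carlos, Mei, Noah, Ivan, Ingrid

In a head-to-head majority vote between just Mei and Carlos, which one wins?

Mei

Voters preferring Mei to Carlos: 16; preferring Carlos to Mei: 14.
Mei wins the head-to-head.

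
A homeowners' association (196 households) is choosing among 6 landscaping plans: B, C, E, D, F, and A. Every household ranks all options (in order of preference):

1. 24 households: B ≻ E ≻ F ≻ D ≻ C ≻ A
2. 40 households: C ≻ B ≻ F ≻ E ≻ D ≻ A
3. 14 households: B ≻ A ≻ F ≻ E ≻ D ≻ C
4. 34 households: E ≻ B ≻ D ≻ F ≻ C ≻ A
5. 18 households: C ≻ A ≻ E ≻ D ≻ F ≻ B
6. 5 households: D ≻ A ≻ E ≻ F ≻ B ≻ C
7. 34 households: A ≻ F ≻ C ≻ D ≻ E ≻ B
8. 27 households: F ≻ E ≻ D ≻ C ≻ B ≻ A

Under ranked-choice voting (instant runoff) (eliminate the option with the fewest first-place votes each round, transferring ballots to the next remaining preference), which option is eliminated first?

Round 1: B 38, C 58, E 34, D 5, F 27, A 34. Eliminate D.

D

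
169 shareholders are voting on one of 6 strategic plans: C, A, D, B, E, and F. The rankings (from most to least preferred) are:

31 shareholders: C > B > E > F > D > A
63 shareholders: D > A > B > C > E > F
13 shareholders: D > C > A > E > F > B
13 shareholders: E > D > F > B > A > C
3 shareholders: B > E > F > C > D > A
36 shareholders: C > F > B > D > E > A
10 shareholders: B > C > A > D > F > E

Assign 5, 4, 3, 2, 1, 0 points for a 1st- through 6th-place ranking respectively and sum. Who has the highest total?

C: 31·5 + 63·2 + 13·4 + 13·0 + 3·2 + 36·5 + 10·4 = 559
A: 31·0 + 63·4 + 13·3 + 13·1 + 3·0 + 36·0 + 10·3 = 334
D: 31·1 + 63·5 + 13·5 + 13·4 + 3·1 + 36·2 + 10·2 = 558
B: 31·4 + 63·3 + 13·0 + 13·2 + 3·5 + 36·3 + 10·5 = 512
E: 31·3 + 63·1 + 13·2 + 13·5 + 3·4 + 36·1 + 10·0 = 295
F: 31·2 + 63·0 + 13·1 + 13·3 + 3·3 + 36·4 + 10·1 = 277
C has the highest Borda score (559).

C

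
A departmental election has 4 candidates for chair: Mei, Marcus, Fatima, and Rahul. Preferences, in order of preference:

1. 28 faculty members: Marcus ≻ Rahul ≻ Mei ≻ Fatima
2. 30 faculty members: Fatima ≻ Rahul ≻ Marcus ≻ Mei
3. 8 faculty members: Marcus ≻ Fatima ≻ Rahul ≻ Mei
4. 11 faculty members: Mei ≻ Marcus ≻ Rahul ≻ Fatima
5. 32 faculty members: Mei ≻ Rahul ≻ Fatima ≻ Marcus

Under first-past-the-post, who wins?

Mei

First-place votes: Mei 43, Marcus 36, Fatima 30, Rahul 0.
Mei has the most first-place votes.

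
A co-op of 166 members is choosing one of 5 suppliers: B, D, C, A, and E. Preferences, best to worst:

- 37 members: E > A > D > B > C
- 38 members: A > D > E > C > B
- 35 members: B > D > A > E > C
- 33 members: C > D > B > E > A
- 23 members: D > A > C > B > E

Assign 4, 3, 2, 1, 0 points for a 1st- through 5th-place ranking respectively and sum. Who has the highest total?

B: 37·1 + 38·0 + 35·4 + 33·2 + 23·1 = 266
D: 37·2 + 38·3 + 35·3 + 33·3 + 23·4 = 484
C: 37·0 + 38·1 + 35·0 + 33·4 + 23·2 = 216
A: 37·3 + 38·4 + 35·2 + 33·0 + 23·3 = 402
E: 37·4 + 38·2 + 35·1 + 33·1 + 23·0 = 292
D has the highest Borda score (484).

D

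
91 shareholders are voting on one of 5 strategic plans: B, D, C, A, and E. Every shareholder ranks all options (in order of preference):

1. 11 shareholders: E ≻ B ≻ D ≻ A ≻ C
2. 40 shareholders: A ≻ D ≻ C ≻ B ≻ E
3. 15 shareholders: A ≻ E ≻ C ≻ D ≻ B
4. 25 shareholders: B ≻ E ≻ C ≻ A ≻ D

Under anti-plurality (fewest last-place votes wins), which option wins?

A

Last-place votes: B 15, D 25, C 11, A 0, E 40.
A is ranked last by the fewest voters, so A wins.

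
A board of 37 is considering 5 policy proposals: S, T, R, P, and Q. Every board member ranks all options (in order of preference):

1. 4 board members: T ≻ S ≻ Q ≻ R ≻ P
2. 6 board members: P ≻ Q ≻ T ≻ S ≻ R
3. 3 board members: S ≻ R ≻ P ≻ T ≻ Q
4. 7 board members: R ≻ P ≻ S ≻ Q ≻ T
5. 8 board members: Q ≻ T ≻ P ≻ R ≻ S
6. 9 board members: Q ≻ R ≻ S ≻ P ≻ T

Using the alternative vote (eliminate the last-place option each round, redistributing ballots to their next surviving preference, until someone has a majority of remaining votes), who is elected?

Q

Round 1: S 3, T 4, R 7, P 6, Q 17. Eliminate S.
Round 2: T 4, R 10, P 6, Q 17. Eliminate T.
Round 3: R 10, P 6, Q 21. Q has a majority.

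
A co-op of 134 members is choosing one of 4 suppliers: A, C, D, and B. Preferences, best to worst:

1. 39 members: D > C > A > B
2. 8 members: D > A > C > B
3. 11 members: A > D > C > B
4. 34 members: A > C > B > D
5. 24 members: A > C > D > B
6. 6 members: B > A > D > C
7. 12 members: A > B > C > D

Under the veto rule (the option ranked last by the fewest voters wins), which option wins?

A

Last-place votes: A 0, C 6, D 46, B 82.
A is ranked last by the fewest voters, so A wins.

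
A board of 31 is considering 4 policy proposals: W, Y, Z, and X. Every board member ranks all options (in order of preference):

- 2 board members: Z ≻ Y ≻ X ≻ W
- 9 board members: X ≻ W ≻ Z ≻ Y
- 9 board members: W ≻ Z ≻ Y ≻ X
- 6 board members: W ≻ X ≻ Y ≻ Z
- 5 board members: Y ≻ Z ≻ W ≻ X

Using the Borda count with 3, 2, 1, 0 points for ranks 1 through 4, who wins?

W: 2·0 + 9·2 + 9·3 + 6·3 + 5·1 = 68
Y: 2·2 + 9·0 + 9·1 + 6·1 + 5·3 = 34
Z: 2·3 + 9·1 + 9·2 + 6·0 + 5·2 = 43
X: 2·1 + 9·3 + 9·0 + 6·2 + 5·0 = 41
W has the highest Borda score (68).

W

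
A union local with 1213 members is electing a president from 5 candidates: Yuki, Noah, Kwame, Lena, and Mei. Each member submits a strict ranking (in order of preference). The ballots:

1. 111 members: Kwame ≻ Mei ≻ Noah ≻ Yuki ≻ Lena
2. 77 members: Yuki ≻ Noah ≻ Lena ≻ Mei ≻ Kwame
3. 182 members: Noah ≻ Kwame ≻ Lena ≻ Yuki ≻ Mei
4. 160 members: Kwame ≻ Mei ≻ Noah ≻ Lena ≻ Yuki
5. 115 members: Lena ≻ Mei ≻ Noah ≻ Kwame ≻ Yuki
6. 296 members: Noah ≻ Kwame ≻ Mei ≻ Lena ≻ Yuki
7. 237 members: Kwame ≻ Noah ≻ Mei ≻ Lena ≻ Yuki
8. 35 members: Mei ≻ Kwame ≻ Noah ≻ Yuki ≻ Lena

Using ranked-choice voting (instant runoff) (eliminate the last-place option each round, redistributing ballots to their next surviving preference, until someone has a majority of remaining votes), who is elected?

Round 1: Yuki 77, Noah 478, Kwame 508, Lena 115, Mei 35. Eliminate Mei.
Round 2: Yuki 77, Noah 478, Kwame 543, Lena 115. Eliminate Yuki.
Round 3: Noah 555, Kwame 543, Lena 115. Eliminate Lena.
Round 4: Noah 670, Kwame 543. Noah has a majority.

Noah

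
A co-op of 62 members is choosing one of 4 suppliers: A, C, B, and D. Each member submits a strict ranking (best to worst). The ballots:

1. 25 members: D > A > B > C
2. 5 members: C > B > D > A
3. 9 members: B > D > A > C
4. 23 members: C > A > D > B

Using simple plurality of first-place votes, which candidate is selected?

C

First-place votes: A 0, C 28, B 9, D 25.
C has the most first-place votes.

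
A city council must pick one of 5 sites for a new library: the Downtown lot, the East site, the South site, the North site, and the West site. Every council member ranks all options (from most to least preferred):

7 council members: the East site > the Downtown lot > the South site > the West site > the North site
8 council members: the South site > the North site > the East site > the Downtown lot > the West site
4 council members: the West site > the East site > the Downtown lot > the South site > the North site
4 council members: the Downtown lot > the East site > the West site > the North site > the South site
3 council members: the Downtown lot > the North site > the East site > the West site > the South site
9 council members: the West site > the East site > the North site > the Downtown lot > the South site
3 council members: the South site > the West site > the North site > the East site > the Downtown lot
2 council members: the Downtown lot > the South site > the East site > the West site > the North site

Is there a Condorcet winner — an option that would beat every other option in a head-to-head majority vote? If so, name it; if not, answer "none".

the East site

the East site vs the Downtown lot: 31–9 for the East site.
the East site vs the South site: 27–13 for the East site.
the East site vs the North site: 26–14 for the East site.
the East site vs the West site: 24–16 for the East site.
the East site beats every other option head-to-head.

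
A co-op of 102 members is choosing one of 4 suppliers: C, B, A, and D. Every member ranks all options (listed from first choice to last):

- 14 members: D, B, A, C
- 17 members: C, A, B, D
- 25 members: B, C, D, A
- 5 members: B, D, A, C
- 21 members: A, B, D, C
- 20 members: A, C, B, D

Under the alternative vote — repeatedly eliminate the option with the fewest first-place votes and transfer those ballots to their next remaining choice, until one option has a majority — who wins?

A

Round 1: C 17, B 30, A 41, D 14. Eliminate D.
Round 2: C 17, B 44, A 41. Eliminate C.
Round 3: B 44, A 58. A has a majority.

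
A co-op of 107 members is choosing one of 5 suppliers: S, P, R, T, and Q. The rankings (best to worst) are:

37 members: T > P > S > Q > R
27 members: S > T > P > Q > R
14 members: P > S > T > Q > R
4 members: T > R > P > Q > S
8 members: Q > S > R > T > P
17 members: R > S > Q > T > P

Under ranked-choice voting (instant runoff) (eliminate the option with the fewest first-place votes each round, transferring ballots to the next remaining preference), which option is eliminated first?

Round 1: S 27, P 14, R 17, T 41, Q 8. Eliminate Q.

Q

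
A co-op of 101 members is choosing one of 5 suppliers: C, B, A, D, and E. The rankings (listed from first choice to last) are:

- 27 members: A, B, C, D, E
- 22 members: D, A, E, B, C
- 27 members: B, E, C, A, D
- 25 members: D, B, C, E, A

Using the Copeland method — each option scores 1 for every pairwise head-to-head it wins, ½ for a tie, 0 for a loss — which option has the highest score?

B

C: beats A, D, and E; loses to B → score 3.
B: beats C, A, D, and E → score 4.
A: beats D; loses to C, B, and E → score 1.
D: beats E; loses to C, B, and A → score 1.
E: beats A; loses to C, B, and D → score 1.
B has the best pairwise record.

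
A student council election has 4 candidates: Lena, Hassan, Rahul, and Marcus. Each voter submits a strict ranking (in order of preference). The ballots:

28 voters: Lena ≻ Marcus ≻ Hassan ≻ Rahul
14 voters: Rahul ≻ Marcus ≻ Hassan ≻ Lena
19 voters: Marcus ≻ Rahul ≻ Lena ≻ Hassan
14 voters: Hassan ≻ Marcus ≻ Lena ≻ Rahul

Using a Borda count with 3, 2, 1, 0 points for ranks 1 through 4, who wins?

Marcus

Lena: 28·3 + 14·0 + 19·1 + 14·1 = 117
Hassan: 28·1 + 14·1 + 19·0 + 14·3 = 84
Rahul: 28·0 + 14·3 + 19·2 + 14·0 = 80
Marcus: 28·2 + 14·2 + 19·3 + 14·2 = 169
Marcus has the highest Borda score (169).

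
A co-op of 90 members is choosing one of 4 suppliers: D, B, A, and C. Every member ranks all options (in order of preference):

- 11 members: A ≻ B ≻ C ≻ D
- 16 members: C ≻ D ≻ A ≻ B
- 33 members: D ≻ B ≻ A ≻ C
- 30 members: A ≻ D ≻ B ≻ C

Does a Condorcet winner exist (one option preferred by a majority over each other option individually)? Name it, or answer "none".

D

D vs B: 79–11 for D.
D vs A: 49–41 for D.
D vs C: 63–27 for D.
D beats every other option head-to-head.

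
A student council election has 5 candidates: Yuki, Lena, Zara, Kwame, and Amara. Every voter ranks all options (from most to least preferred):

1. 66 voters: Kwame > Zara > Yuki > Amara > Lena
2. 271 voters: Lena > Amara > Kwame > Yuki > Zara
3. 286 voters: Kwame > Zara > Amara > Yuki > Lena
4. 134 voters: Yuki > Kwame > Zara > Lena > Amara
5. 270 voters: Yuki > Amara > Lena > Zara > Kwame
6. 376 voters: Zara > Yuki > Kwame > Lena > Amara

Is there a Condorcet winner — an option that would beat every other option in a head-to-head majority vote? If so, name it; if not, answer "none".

none

Checking pairwise contests:
Zara beats Yuki 728–675.
Yuki beats Lena 1132–271.
Kwame beats Zara 757–646.
Yuki beats Kwame 780–623.
Yuki beats Amara 846–557.
Every option loses at least one head-to-head, so there is no Condorcet winner.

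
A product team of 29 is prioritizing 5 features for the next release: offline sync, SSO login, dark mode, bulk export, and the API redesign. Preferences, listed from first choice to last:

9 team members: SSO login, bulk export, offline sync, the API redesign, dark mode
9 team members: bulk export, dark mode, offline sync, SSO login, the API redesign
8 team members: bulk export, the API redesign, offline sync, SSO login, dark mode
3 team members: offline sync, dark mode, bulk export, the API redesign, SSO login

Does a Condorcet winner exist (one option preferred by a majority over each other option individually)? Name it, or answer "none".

bulk export vs offline sync: 26–3 for bulk export.
bulk export vs SSO login: 20–9 for bulk export.
bulk export vs dark mode: 26–3 for bulk export.
bulk export vs the API redesign: 29–0 for bulk export.
bulk export beats every other option head-to-head.

bulk export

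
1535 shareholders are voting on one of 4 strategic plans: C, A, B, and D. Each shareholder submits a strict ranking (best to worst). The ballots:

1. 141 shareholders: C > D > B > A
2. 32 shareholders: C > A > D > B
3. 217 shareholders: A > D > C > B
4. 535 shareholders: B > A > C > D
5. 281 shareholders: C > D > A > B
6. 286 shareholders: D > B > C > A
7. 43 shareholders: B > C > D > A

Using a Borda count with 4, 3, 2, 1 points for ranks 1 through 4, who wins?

C

C: 141·4 + 32·4 + 217·2 + 535·2 + 281·4 + 286·2 + 43·3 = 4021
A: 141·1 + 32·3 + 217·4 + 535·3 + 281·2 + 286·1 + 43·1 = 3601
B: 141·2 + 32·1 + 217·1 + 535·4 + 281·1 + 286·3 + 43·4 = 3982
D: 141·3 + 32·2 + 217·3 + 535·1 + 281·3 + 286·4 + 43·2 = 3746
C has the highest Borda score (4021).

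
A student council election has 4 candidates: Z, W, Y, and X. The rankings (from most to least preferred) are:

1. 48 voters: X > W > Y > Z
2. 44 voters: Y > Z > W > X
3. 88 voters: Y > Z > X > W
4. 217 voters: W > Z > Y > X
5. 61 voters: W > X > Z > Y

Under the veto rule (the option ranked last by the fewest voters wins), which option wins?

Last-place votes: Z 48, W 88, Y 61, X 261.
Z is ranked last by the fewest voters, so Z wins.

Z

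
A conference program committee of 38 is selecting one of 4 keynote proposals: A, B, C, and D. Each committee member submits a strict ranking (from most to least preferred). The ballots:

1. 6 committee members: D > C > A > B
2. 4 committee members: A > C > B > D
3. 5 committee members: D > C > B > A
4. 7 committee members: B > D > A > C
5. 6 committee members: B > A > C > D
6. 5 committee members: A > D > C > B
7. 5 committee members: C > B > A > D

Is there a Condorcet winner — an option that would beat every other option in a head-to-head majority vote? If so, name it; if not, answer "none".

Checking pairwise contests:
B beats A 23–15.
C beats B 25–13.
A beats C 22–16.
A beats D 20–18.
Every option loses at least one head-to-head, so there is no Condorcet winner.

none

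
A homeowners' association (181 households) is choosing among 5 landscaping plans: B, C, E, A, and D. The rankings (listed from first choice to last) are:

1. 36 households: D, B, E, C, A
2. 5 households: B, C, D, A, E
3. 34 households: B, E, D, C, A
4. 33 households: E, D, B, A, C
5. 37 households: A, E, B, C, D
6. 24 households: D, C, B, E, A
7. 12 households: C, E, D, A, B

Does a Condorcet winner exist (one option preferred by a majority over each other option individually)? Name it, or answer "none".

Checking pairwise contests:
D beats B 105–76.
B beats C 145–36.
B beats E 99–82.
B beats A 132–49.
E beats D 116–65.
Every option loses at least one head-to-head, so there is no Condorcet winner.

none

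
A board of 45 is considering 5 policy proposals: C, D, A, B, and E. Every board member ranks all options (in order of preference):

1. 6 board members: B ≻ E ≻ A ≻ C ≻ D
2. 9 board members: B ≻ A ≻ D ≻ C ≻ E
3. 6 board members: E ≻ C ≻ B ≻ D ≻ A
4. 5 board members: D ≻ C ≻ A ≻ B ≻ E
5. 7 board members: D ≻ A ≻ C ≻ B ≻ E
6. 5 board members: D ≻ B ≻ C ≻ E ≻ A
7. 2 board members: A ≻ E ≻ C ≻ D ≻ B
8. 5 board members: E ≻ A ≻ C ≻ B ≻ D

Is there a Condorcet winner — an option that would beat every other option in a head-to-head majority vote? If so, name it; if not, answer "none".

Checking pairwise contests:
D beats C 26–19.
B beats D 26–19.
D beats A 23–22.
C beats B 25–20.
C beats E 26–19.
Every option loses at least one head-to-head, so there is no Condorcet winner.

none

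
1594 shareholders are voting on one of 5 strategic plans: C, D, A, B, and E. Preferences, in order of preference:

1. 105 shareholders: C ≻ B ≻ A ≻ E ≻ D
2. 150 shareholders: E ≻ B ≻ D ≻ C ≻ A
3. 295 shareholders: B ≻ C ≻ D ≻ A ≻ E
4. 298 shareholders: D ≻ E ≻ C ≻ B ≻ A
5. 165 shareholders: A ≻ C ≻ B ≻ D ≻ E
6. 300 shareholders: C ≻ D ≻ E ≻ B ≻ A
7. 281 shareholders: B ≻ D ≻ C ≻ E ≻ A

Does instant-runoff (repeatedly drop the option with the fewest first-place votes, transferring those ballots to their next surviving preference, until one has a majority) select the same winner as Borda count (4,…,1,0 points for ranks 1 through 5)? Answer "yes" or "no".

yes

Instant-runoff — R1 C 405, D 298, A 165, B 576, E 150 (E out); R2 C 405, D 298, A 165, B 726 (A out); R3 C 570, D 298, B 726 (D out); R4 C 868, B 726 (C winner). Winner: C.
Borda — scores: C 4308, D 3990, A 1165, B 3997, E 2480. Winner: C.
The two methods agree.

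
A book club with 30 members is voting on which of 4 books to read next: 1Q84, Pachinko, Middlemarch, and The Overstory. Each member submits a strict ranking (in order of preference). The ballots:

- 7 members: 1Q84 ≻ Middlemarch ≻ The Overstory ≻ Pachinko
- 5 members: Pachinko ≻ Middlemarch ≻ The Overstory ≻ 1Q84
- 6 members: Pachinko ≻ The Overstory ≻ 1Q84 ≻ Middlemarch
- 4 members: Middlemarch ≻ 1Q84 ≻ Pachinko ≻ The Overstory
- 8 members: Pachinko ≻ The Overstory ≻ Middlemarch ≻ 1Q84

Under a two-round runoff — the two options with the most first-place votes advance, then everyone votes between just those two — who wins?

Round 1 first-place votes: 1Q84 7, Pachinko 19, Middlemarch 4, The Overstory 0.
Pachinko and 1Q84 advance.
Runoff: Pachinko is preferred to 1Q84 by 19 voters; 1Q84 by 11.
Pachinko wins the runoff.

Pachinko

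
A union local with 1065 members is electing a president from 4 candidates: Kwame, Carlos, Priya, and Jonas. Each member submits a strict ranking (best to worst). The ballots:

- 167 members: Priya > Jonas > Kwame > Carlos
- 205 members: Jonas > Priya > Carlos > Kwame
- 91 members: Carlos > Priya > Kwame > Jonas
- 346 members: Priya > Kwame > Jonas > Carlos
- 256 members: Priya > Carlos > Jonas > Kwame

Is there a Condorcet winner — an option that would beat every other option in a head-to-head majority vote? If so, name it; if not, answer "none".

Priya vs Kwame: 1065–0 for Priya.
Priya vs Carlos: 974–91 for Priya.
Priya vs Jonas: 860–205 for Priya.
Priya beats every other option head-to-head.

Priya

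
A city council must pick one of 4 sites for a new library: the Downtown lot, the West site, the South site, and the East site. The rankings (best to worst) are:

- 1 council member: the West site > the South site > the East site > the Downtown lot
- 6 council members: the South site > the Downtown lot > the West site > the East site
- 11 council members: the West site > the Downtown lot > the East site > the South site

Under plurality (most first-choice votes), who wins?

the West site

First-place votes: the Downtown lot 0, the West site 12, the South site 6, the East site 0.
the West site has the most first-place votes.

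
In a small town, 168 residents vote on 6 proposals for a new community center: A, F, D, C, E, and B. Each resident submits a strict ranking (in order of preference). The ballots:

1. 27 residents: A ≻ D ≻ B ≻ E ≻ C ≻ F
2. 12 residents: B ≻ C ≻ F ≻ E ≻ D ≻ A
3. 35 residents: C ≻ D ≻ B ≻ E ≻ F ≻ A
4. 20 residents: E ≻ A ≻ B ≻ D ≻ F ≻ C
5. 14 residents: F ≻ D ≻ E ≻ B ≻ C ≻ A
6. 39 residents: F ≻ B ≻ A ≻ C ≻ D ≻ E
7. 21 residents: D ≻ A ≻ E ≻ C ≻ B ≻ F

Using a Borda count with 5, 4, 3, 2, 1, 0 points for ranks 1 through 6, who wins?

B

A: 27·5 + 12·0 + 35·0 + 20·4 + 14·0 + 39·3 + 21·4 = 416
F: 27·0 + 12·3 + 35·1 + 20·1 + 14·5 + 39·5 + 21·0 = 356
D: 27·4 + 12·1 + 35·4 + 20·2 + 14·4 + 39·1 + 21·5 = 500
C: 27·1 + 12·4 + 35·5 + 20·0 + 14·1 + 39·2 + 21·2 = 384
E: 27·2 + 12·2 + 35·2 + 20·5 + 14·3 + 39·0 + 21·3 = 353
B: 27·3 + 12·5 + 35·3 + 20·3 + 14·2 + 39·4 + 21·1 = 511
B has the highest Borda score (511).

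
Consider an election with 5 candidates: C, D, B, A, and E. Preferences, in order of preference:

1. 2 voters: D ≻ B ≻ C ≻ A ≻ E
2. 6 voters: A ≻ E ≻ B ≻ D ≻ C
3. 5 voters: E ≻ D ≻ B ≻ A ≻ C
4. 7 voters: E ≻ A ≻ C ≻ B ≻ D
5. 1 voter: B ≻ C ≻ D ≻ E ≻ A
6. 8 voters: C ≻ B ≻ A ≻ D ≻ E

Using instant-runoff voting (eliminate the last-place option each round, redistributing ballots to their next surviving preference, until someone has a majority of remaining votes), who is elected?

E

Round 1: C 8, D 2, B 1, A 6, E 12. Eliminate B.
Round 2: C 9, D 2, A 6, E 12. Eliminate D.
Round 3: C 11, A 6, E 12. Eliminate A.
Round 4: C 11, E 18. E has a majority.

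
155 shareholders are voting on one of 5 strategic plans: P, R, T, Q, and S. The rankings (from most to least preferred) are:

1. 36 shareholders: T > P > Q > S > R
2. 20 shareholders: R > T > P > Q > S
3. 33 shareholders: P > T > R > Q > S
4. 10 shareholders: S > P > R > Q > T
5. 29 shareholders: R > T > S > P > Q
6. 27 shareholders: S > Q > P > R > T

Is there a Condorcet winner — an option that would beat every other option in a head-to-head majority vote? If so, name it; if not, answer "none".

none

Checking pairwise contests:
T beats P 85–70.
P beats R 106–49.
R beats T 86–69.
P beats Q 128–27.
P beats S 89–66.
Every option loses at least one head-to-head, so there is no Condorcet winner.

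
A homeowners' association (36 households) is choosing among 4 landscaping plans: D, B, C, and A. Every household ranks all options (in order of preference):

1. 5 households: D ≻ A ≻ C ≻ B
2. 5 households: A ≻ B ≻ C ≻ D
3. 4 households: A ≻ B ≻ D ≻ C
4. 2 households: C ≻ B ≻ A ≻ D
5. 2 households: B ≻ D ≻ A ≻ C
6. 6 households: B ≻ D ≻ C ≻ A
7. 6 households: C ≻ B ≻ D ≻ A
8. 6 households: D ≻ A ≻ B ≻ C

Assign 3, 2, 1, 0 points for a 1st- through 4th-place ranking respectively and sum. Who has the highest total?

D: 5·3 + 5·0 + 4·1 + 2·0 + 2·2 + 6·2 + 6·1 + 6·3 = 59
B: 5·0 + 5·2 + 4·2 + 2·2 + 2·3 + 6·3 + 6·2 + 6·1 = 64
C: 5·1 + 5·1 + 4·0 + 2·3 + 2·0 + 6·1 + 6·3 + 6·0 = 40
A: 5·2 + 5·3 + 4·3 + 2·1 + 2·1 + 6·0 + 6·0 + 6·2 = 53
B has the highest Borda score (64).

B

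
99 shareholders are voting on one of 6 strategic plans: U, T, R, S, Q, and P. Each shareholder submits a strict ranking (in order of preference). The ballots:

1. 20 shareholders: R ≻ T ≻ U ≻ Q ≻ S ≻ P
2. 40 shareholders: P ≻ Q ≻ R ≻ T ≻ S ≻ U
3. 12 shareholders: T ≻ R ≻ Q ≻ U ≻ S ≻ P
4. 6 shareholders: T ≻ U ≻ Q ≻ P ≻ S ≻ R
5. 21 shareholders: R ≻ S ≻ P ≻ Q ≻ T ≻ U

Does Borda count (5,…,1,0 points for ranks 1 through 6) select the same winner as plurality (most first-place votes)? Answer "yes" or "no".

Borda — scores: U 108, T 271, R 373, S 162, Q 296, P 275. Winner: R.
Plurality — first-place votes: U 0, T 18, R 41, S 0, Q 0, P 40. Winner: R.
The two methods agree.

yes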